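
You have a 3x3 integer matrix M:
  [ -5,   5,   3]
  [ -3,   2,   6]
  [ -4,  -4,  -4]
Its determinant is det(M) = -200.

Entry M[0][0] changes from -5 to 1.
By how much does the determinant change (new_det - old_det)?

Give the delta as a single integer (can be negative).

Answer: 96

Derivation:
Cofactor C_00 = 16
Entry delta = 1 - -5 = 6
Det delta = entry_delta * cofactor = 6 * 16 = 96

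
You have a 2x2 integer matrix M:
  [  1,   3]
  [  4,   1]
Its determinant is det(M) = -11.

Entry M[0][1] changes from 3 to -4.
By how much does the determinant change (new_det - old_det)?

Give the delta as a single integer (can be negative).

Cofactor C_01 = -4
Entry delta = -4 - 3 = -7
Det delta = entry_delta * cofactor = -7 * -4 = 28

Answer: 28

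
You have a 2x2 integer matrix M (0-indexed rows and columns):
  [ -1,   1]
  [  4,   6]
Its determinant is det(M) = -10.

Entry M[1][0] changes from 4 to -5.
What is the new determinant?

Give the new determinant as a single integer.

det is linear in row 1: changing M[1][0] by delta changes det by delta * cofactor(1,0).
Cofactor C_10 = (-1)^(1+0) * minor(1,0) = -1
Entry delta = -5 - 4 = -9
Det delta = -9 * -1 = 9
New det = -10 + 9 = -1

Answer: -1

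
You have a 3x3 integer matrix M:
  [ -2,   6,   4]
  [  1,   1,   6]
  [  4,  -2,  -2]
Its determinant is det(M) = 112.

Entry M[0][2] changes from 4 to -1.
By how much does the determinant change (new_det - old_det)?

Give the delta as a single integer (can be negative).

Answer: 30

Derivation:
Cofactor C_02 = -6
Entry delta = -1 - 4 = -5
Det delta = entry_delta * cofactor = -5 * -6 = 30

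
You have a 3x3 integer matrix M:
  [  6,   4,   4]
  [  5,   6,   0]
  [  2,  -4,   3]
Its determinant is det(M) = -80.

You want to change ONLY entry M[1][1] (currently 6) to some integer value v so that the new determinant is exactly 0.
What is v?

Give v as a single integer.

Answer: 14

Derivation:
det is linear in entry M[1][1]: det = old_det + (v - 6) * C_11
Cofactor C_11 = 10
Want det = 0: -80 + (v - 6) * 10 = 0
  (v - 6) = 80 / 10 = 8
  v = 6 + (8) = 14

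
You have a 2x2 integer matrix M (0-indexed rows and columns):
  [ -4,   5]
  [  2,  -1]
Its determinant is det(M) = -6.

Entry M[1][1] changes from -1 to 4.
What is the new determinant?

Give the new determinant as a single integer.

det is linear in row 1: changing M[1][1] by delta changes det by delta * cofactor(1,1).
Cofactor C_11 = (-1)^(1+1) * minor(1,1) = -4
Entry delta = 4 - -1 = 5
Det delta = 5 * -4 = -20
New det = -6 + -20 = -26

Answer: -26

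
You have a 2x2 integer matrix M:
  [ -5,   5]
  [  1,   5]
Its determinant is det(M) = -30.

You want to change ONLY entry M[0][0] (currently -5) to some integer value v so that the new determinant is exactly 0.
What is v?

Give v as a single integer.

det is linear in entry M[0][0]: det = old_det + (v - -5) * C_00
Cofactor C_00 = 5
Want det = 0: -30 + (v - -5) * 5 = 0
  (v - -5) = 30 / 5 = 6
  v = -5 + (6) = 1

Answer: 1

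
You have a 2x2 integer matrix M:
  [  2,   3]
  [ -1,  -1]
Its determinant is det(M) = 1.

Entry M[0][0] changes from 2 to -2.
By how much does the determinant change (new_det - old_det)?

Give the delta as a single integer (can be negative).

Answer: 4

Derivation:
Cofactor C_00 = -1
Entry delta = -2 - 2 = -4
Det delta = entry_delta * cofactor = -4 * -1 = 4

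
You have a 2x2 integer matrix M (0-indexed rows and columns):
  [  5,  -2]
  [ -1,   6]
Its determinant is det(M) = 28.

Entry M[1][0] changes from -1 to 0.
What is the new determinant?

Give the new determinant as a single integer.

Answer: 30

Derivation:
det is linear in row 1: changing M[1][0] by delta changes det by delta * cofactor(1,0).
Cofactor C_10 = (-1)^(1+0) * minor(1,0) = 2
Entry delta = 0 - -1 = 1
Det delta = 1 * 2 = 2
New det = 28 + 2 = 30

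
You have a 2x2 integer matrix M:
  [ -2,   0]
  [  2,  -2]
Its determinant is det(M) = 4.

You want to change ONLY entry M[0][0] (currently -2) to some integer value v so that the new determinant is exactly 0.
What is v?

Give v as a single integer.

det is linear in entry M[0][0]: det = old_det + (v - -2) * C_00
Cofactor C_00 = -2
Want det = 0: 4 + (v - -2) * -2 = 0
  (v - -2) = -4 / -2 = 2
  v = -2 + (2) = 0

Answer: 0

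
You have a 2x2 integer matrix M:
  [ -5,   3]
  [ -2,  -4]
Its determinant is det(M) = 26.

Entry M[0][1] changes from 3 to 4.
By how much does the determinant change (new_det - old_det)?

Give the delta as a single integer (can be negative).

Cofactor C_01 = 2
Entry delta = 4 - 3 = 1
Det delta = entry_delta * cofactor = 1 * 2 = 2

Answer: 2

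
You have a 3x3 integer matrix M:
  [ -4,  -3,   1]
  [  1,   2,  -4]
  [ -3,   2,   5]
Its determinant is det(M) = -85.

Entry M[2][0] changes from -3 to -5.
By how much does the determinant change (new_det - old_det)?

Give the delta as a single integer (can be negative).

Cofactor C_20 = 10
Entry delta = -5 - -3 = -2
Det delta = entry_delta * cofactor = -2 * 10 = -20

Answer: -20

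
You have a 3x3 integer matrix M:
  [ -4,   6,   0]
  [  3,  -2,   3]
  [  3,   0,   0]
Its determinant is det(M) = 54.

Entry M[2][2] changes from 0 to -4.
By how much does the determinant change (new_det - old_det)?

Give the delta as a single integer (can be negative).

Cofactor C_22 = -10
Entry delta = -4 - 0 = -4
Det delta = entry_delta * cofactor = -4 * -10 = 40

Answer: 40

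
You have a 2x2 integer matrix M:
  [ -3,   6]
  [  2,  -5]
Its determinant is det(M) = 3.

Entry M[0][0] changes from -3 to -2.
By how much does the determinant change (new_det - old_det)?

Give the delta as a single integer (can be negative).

Answer: -5

Derivation:
Cofactor C_00 = -5
Entry delta = -2 - -3 = 1
Det delta = entry_delta * cofactor = 1 * -5 = -5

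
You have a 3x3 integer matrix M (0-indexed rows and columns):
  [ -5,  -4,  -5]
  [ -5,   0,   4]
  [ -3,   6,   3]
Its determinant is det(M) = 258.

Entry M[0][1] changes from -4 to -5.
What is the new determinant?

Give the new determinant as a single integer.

Answer: 255

Derivation:
det is linear in row 0: changing M[0][1] by delta changes det by delta * cofactor(0,1).
Cofactor C_01 = (-1)^(0+1) * minor(0,1) = 3
Entry delta = -5 - -4 = -1
Det delta = -1 * 3 = -3
New det = 258 + -3 = 255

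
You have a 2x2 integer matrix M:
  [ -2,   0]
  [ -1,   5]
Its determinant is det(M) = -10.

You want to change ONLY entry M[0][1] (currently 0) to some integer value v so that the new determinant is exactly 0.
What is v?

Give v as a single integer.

Answer: 10

Derivation:
det is linear in entry M[0][1]: det = old_det + (v - 0) * C_01
Cofactor C_01 = 1
Want det = 0: -10 + (v - 0) * 1 = 0
  (v - 0) = 10 / 1 = 10
  v = 0 + (10) = 10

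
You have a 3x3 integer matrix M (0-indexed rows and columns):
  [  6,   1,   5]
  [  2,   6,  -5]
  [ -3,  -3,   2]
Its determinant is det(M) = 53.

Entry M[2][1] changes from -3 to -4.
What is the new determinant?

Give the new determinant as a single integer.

det is linear in row 2: changing M[2][1] by delta changes det by delta * cofactor(2,1).
Cofactor C_21 = (-1)^(2+1) * minor(2,1) = 40
Entry delta = -4 - -3 = -1
Det delta = -1 * 40 = -40
New det = 53 + -40 = 13

Answer: 13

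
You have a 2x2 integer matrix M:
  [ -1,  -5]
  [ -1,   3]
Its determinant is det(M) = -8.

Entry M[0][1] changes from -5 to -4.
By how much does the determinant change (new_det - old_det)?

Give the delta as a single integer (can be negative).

Cofactor C_01 = 1
Entry delta = -4 - -5 = 1
Det delta = entry_delta * cofactor = 1 * 1 = 1

Answer: 1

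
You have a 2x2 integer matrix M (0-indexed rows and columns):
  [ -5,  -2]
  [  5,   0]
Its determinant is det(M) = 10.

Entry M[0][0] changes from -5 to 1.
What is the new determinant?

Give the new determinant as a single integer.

Answer: 10

Derivation:
det is linear in row 0: changing M[0][0] by delta changes det by delta * cofactor(0,0).
Cofactor C_00 = (-1)^(0+0) * minor(0,0) = 0
Entry delta = 1 - -5 = 6
Det delta = 6 * 0 = 0
New det = 10 + 0 = 10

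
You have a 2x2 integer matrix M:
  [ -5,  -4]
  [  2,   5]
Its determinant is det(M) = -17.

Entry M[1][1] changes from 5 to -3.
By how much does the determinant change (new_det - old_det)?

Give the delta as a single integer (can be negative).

Answer: 40

Derivation:
Cofactor C_11 = -5
Entry delta = -3 - 5 = -8
Det delta = entry_delta * cofactor = -8 * -5 = 40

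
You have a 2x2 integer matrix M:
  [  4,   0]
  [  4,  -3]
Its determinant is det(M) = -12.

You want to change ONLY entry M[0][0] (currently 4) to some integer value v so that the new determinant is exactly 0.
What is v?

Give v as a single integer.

Answer: 0

Derivation:
det is linear in entry M[0][0]: det = old_det + (v - 4) * C_00
Cofactor C_00 = -3
Want det = 0: -12 + (v - 4) * -3 = 0
  (v - 4) = 12 / -3 = -4
  v = 4 + (-4) = 0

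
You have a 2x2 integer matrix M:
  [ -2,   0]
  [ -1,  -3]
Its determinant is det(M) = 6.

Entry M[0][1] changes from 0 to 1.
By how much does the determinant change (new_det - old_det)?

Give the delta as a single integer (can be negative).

Cofactor C_01 = 1
Entry delta = 1 - 0 = 1
Det delta = entry_delta * cofactor = 1 * 1 = 1

Answer: 1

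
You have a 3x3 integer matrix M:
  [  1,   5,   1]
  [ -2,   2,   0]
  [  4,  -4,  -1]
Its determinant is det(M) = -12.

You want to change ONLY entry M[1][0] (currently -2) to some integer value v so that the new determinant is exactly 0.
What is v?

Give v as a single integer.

Answer: 10

Derivation:
det is linear in entry M[1][0]: det = old_det + (v - -2) * C_10
Cofactor C_10 = 1
Want det = 0: -12 + (v - -2) * 1 = 0
  (v - -2) = 12 / 1 = 12
  v = -2 + (12) = 10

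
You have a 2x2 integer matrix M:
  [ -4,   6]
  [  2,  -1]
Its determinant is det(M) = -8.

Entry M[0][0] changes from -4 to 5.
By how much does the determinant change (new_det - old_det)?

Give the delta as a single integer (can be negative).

Cofactor C_00 = -1
Entry delta = 5 - -4 = 9
Det delta = entry_delta * cofactor = 9 * -1 = -9

Answer: -9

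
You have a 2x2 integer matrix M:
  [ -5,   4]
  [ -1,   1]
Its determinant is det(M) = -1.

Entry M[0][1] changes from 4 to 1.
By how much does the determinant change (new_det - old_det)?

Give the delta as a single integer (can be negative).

Answer: -3

Derivation:
Cofactor C_01 = 1
Entry delta = 1 - 4 = -3
Det delta = entry_delta * cofactor = -3 * 1 = -3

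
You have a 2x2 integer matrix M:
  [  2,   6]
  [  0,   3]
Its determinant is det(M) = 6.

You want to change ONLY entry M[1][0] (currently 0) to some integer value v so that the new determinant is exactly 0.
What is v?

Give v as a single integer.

Answer: 1

Derivation:
det is linear in entry M[1][0]: det = old_det + (v - 0) * C_10
Cofactor C_10 = -6
Want det = 0: 6 + (v - 0) * -6 = 0
  (v - 0) = -6 / -6 = 1
  v = 0 + (1) = 1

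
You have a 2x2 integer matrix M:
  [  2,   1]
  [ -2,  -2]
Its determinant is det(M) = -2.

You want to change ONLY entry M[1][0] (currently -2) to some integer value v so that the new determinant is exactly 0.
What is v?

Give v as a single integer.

Answer: -4

Derivation:
det is linear in entry M[1][0]: det = old_det + (v - -2) * C_10
Cofactor C_10 = -1
Want det = 0: -2 + (v - -2) * -1 = 0
  (v - -2) = 2 / -1 = -2
  v = -2 + (-2) = -4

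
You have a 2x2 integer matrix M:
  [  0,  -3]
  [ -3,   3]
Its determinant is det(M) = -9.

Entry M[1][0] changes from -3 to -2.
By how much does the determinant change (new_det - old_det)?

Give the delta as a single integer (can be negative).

Cofactor C_10 = 3
Entry delta = -2 - -3 = 1
Det delta = entry_delta * cofactor = 1 * 3 = 3

Answer: 3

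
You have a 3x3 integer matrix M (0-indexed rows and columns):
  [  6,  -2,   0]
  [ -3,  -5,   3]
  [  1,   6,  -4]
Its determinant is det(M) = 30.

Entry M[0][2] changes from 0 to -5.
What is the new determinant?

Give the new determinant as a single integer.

Answer: 95

Derivation:
det is linear in row 0: changing M[0][2] by delta changes det by delta * cofactor(0,2).
Cofactor C_02 = (-1)^(0+2) * minor(0,2) = -13
Entry delta = -5 - 0 = -5
Det delta = -5 * -13 = 65
New det = 30 + 65 = 95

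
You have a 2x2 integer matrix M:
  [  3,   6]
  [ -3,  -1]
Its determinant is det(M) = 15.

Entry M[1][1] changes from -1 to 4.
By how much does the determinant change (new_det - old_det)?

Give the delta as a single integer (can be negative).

Cofactor C_11 = 3
Entry delta = 4 - -1 = 5
Det delta = entry_delta * cofactor = 5 * 3 = 15

Answer: 15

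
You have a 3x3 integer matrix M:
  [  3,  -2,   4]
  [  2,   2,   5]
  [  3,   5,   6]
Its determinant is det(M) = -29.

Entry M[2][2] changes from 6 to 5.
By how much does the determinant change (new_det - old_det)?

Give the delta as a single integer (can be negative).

Cofactor C_22 = 10
Entry delta = 5 - 6 = -1
Det delta = entry_delta * cofactor = -1 * 10 = -10

Answer: -10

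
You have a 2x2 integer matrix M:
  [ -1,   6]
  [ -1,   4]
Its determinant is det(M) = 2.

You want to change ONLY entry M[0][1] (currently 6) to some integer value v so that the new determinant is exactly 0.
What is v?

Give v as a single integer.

det is linear in entry M[0][1]: det = old_det + (v - 6) * C_01
Cofactor C_01 = 1
Want det = 0: 2 + (v - 6) * 1 = 0
  (v - 6) = -2 / 1 = -2
  v = 6 + (-2) = 4

Answer: 4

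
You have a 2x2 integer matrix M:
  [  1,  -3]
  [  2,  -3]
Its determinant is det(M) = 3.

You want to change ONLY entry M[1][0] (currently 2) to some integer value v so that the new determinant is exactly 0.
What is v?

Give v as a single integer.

Answer: 1

Derivation:
det is linear in entry M[1][0]: det = old_det + (v - 2) * C_10
Cofactor C_10 = 3
Want det = 0: 3 + (v - 2) * 3 = 0
  (v - 2) = -3 / 3 = -1
  v = 2 + (-1) = 1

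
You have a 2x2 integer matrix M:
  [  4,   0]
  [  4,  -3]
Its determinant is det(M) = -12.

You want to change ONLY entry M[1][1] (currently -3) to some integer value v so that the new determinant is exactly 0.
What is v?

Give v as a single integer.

Answer: 0

Derivation:
det is linear in entry M[1][1]: det = old_det + (v - -3) * C_11
Cofactor C_11 = 4
Want det = 0: -12 + (v - -3) * 4 = 0
  (v - -3) = 12 / 4 = 3
  v = -3 + (3) = 0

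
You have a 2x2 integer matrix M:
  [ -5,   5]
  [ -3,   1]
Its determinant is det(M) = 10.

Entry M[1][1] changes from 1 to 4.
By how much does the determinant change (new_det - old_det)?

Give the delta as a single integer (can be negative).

Cofactor C_11 = -5
Entry delta = 4 - 1 = 3
Det delta = entry_delta * cofactor = 3 * -5 = -15

Answer: -15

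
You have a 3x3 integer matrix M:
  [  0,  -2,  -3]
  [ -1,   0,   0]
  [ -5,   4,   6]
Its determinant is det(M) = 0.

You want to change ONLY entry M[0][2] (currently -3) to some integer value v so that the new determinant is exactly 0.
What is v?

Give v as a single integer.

det is linear in entry M[0][2]: det = old_det + (v - -3) * C_02
Cofactor C_02 = -4
Want det = 0: 0 + (v - -3) * -4 = 0
  (v - -3) = 0 / -4 = 0
  v = -3 + (0) = -3

Answer: -3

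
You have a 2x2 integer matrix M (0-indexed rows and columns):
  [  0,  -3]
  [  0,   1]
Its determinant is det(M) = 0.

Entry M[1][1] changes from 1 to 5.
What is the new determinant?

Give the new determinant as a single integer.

det is linear in row 1: changing M[1][1] by delta changes det by delta * cofactor(1,1).
Cofactor C_11 = (-1)^(1+1) * minor(1,1) = 0
Entry delta = 5 - 1 = 4
Det delta = 4 * 0 = 0
New det = 0 + 0 = 0

Answer: 0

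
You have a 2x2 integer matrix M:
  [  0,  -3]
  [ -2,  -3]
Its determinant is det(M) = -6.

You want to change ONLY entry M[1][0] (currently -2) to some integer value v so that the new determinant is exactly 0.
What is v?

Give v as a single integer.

Answer: 0

Derivation:
det is linear in entry M[1][0]: det = old_det + (v - -2) * C_10
Cofactor C_10 = 3
Want det = 0: -6 + (v - -2) * 3 = 0
  (v - -2) = 6 / 3 = 2
  v = -2 + (2) = 0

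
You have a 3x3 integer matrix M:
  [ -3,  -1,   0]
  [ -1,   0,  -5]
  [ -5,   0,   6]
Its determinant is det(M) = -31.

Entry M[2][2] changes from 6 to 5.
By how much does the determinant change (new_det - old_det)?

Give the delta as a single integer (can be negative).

Cofactor C_22 = -1
Entry delta = 5 - 6 = -1
Det delta = entry_delta * cofactor = -1 * -1 = 1

Answer: 1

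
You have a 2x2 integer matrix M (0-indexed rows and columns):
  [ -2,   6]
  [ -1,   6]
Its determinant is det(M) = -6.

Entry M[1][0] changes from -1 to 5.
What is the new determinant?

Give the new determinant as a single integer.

det is linear in row 1: changing M[1][0] by delta changes det by delta * cofactor(1,0).
Cofactor C_10 = (-1)^(1+0) * minor(1,0) = -6
Entry delta = 5 - -1 = 6
Det delta = 6 * -6 = -36
New det = -6 + -36 = -42

Answer: -42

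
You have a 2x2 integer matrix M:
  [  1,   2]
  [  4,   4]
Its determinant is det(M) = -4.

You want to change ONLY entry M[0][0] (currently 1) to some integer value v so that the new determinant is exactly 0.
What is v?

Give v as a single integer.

det is linear in entry M[0][0]: det = old_det + (v - 1) * C_00
Cofactor C_00 = 4
Want det = 0: -4 + (v - 1) * 4 = 0
  (v - 1) = 4 / 4 = 1
  v = 1 + (1) = 2

Answer: 2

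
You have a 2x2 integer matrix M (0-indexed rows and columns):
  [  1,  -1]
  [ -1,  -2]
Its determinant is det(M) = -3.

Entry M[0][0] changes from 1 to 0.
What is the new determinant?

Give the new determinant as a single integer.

det is linear in row 0: changing M[0][0] by delta changes det by delta * cofactor(0,0).
Cofactor C_00 = (-1)^(0+0) * minor(0,0) = -2
Entry delta = 0 - 1 = -1
Det delta = -1 * -2 = 2
New det = -3 + 2 = -1

Answer: -1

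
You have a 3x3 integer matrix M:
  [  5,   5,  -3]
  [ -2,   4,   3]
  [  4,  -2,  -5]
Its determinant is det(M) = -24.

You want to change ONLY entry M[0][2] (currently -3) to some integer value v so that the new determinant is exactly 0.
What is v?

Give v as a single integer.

Answer: -5

Derivation:
det is linear in entry M[0][2]: det = old_det + (v - -3) * C_02
Cofactor C_02 = -12
Want det = 0: -24 + (v - -3) * -12 = 0
  (v - -3) = 24 / -12 = -2
  v = -3 + (-2) = -5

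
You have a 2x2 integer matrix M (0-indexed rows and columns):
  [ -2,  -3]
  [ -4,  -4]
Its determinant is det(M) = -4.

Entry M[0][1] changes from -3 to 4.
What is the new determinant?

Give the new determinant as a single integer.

det is linear in row 0: changing M[0][1] by delta changes det by delta * cofactor(0,1).
Cofactor C_01 = (-1)^(0+1) * minor(0,1) = 4
Entry delta = 4 - -3 = 7
Det delta = 7 * 4 = 28
New det = -4 + 28 = 24

Answer: 24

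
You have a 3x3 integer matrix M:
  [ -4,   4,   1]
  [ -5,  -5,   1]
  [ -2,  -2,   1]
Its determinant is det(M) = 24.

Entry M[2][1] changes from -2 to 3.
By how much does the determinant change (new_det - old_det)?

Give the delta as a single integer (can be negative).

Answer: -5

Derivation:
Cofactor C_21 = -1
Entry delta = 3 - -2 = 5
Det delta = entry_delta * cofactor = 5 * -1 = -5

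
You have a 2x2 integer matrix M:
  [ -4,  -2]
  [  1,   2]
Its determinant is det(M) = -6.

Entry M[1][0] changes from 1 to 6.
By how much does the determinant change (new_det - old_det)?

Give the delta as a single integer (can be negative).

Answer: 10

Derivation:
Cofactor C_10 = 2
Entry delta = 6 - 1 = 5
Det delta = entry_delta * cofactor = 5 * 2 = 10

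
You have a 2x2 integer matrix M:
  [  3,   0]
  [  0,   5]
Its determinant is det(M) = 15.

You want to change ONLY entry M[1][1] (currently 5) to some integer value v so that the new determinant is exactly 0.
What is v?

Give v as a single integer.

det is linear in entry M[1][1]: det = old_det + (v - 5) * C_11
Cofactor C_11 = 3
Want det = 0: 15 + (v - 5) * 3 = 0
  (v - 5) = -15 / 3 = -5
  v = 5 + (-5) = 0

Answer: 0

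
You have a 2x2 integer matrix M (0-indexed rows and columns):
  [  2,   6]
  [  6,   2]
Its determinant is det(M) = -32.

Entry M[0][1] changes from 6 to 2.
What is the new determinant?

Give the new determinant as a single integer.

det is linear in row 0: changing M[0][1] by delta changes det by delta * cofactor(0,1).
Cofactor C_01 = (-1)^(0+1) * minor(0,1) = -6
Entry delta = 2 - 6 = -4
Det delta = -4 * -6 = 24
New det = -32 + 24 = -8

Answer: -8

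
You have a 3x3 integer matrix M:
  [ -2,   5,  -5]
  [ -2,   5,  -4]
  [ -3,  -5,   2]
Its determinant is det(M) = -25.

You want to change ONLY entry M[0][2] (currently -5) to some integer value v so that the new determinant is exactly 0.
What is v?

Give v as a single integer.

Answer: -4

Derivation:
det is linear in entry M[0][2]: det = old_det + (v - -5) * C_02
Cofactor C_02 = 25
Want det = 0: -25 + (v - -5) * 25 = 0
  (v - -5) = 25 / 25 = 1
  v = -5 + (1) = -4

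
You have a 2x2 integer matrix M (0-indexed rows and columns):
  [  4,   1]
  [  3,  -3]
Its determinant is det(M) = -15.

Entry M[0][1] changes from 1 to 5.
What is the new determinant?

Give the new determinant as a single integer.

det is linear in row 0: changing M[0][1] by delta changes det by delta * cofactor(0,1).
Cofactor C_01 = (-1)^(0+1) * minor(0,1) = -3
Entry delta = 5 - 1 = 4
Det delta = 4 * -3 = -12
New det = -15 + -12 = -27

Answer: -27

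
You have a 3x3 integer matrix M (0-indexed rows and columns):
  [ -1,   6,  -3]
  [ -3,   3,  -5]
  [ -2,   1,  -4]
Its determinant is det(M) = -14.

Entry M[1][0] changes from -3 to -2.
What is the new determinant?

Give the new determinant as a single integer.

Answer: 7

Derivation:
det is linear in row 1: changing M[1][0] by delta changes det by delta * cofactor(1,0).
Cofactor C_10 = (-1)^(1+0) * minor(1,0) = 21
Entry delta = -2 - -3 = 1
Det delta = 1 * 21 = 21
New det = -14 + 21 = 7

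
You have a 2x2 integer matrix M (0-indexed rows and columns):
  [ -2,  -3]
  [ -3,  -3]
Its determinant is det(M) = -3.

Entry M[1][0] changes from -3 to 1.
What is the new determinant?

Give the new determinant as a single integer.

Answer: 9

Derivation:
det is linear in row 1: changing M[1][0] by delta changes det by delta * cofactor(1,0).
Cofactor C_10 = (-1)^(1+0) * minor(1,0) = 3
Entry delta = 1 - -3 = 4
Det delta = 4 * 3 = 12
New det = -3 + 12 = 9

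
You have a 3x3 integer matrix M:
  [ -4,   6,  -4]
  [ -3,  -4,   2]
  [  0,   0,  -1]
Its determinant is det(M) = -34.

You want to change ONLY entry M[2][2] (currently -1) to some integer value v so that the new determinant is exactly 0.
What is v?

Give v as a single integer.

det is linear in entry M[2][2]: det = old_det + (v - -1) * C_22
Cofactor C_22 = 34
Want det = 0: -34 + (v - -1) * 34 = 0
  (v - -1) = 34 / 34 = 1
  v = -1 + (1) = 0

Answer: 0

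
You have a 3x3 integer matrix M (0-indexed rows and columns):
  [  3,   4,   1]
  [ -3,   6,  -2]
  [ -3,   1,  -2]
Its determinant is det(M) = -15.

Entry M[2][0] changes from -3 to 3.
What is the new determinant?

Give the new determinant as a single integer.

Answer: -99

Derivation:
det is linear in row 2: changing M[2][0] by delta changes det by delta * cofactor(2,0).
Cofactor C_20 = (-1)^(2+0) * minor(2,0) = -14
Entry delta = 3 - -3 = 6
Det delta = 6 * -14 = -84
New det = -15 + -84 = -99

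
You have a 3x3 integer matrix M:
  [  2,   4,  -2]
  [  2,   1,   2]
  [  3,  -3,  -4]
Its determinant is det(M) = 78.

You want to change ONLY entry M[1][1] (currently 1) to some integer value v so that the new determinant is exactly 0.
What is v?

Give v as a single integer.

Answer: 40

Derivation:
det is linear in entry M[1][1]: det = old_det + (v - 1) * C_11
Cofactor C_11 = -2
Want det = 0: 78 + (v - 1) * -2 = 0
  (v - 1) = -78 / -2 = 39
  v = 1 + (39) = 40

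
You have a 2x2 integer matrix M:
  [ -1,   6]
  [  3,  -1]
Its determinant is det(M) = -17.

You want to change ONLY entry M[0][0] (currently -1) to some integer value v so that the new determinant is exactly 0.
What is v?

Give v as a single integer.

det is linear in entry M[0][0]: det = old_det + (v - -1) * C_00
Cofactor C_00 = -1
Want det = 0: -17 + (v - -1) * -1 = 0
  (v - -1) = 17 / -1 = -17
  v = -1 + (-17) = -18

Answer: -18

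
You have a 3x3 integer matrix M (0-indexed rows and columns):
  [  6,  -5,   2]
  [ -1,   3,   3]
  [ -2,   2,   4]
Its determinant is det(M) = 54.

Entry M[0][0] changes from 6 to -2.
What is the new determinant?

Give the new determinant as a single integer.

det is linear in row 0: changing M[0][0] by delta changes det by delta * cofactor(0,0).
Cofactor C_00 = (-1)^(0+0) * minor(0,0) = 6
Entry delta = -2 - 6 = -8
Det delta = -8 * 6 = -48
New det = 54 + -48 = 6

Answer: 6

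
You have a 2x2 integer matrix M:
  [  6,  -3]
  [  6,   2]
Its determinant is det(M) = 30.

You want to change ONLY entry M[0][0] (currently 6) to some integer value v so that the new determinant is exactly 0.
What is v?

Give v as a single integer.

det is linear in entry M[0][0]: det = old_det + (v - 6) * C_00
Cofactor C_00 = 2
Want det = 0: 30 + (v - 6) * 2 = 0
  (v - 6) = -30 / 2 = -15
  v = 6 + (-15) = -9

Answer: -9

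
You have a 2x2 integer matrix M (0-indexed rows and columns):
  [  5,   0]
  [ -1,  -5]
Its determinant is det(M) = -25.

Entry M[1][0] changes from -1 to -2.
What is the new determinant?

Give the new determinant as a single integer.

det is linear in row 1: changing M[1][0] by delta changes det by delta * cofactor(1,0).
Cofactor C_10 = (-1)^(1+0) * minor(1,0) = 0
Entry delta = -2 - -1 = -1
Det delta = -1 * 0 = 0
New det = -25 + 0 = -25

Answer: -25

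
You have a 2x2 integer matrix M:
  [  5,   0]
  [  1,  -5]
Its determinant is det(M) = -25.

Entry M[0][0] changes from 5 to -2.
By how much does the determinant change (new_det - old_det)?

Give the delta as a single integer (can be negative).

Answer: 35

Derivation:
Cofactor C_00 = -5
Entry delta = -2 - 5 = -7
Det delta = entry_delta * cofactor = -7 * -5 = 35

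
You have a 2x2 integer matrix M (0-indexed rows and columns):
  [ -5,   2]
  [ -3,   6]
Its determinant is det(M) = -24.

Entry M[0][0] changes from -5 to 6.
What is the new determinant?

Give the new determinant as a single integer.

Answer: 42

Derivation:
det is linear in row 0: changing M[0][0] by delta changes det by delta * cofactor(0,0).
Cofactor C_00 = (-1)^(0+0) * minor(0,0) = 6
Entry delta = 6 - -5 = 11
Det delta = 11 * 6 = 66
New det = -24 + 66 = 42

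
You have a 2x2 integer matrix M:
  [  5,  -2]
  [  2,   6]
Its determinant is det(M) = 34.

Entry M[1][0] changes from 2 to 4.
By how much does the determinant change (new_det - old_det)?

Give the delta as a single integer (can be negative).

Answer: 4

Derivation:
Cofactor C_10 = 2
Entry delta = 4 - 2 = 2
Det delta = entry_delta * cofactor = 2 * 2 = 4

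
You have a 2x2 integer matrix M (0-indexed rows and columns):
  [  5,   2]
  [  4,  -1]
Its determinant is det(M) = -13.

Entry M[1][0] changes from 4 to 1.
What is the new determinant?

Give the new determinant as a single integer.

Answer: -7

Derivation:
det is linear in row 1: changing M[1][0] by delta changes det by delta * cofactor(1,0).
Cofactor C_10 = (-1)^(1+0) * minor(1,0) = -2
Entry delta = 1 - 4 = -3
Det delta = -3 * -2 = 6
New det = -13 + 6 = -7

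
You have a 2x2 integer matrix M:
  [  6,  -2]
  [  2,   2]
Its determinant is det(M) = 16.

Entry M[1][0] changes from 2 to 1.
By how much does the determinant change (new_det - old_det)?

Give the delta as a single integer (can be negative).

Answer: -2

Derivation:
Cofactor C_10 = 2
Entry delta = 1 - 2 = -1
Det delta = entry_delta * cofactor = -1 * 2 = -2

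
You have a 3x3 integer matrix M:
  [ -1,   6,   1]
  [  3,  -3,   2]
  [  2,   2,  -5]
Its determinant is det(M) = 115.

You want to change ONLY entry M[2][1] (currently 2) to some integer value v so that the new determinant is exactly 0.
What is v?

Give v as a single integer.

Answer: -21

Derivation:
det is linear in entry M[2][1]: det = old_det + (v - 2) * C_21
Cofactor C_21 = 5
Want det = 0: 115 + (v - 2) * 5 = 0
  (v - 2) = -115 / 5 = -23
  v = 2 + (-23) = -21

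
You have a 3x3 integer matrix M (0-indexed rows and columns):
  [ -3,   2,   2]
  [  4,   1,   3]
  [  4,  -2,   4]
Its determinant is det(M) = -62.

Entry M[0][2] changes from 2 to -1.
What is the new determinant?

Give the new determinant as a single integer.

Answer: -26

Derivation:
det is linear in row 0: changing M[0][2] by delta changes det by delta * cofactor(0,2).
Cofactor C_02 = (-1)^(0+2) * minor(0,2) = -12
Entry delta = -1 - 2 = -3
Det delta = -3 * -12 = 36
New det = -62 + 36 = -26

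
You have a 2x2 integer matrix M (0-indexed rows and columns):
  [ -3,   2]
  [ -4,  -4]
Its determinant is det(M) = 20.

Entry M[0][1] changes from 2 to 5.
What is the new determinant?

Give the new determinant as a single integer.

det is linear in row 0: changing M[0][1] by delta changes det by delta * cofactor(0,1).
Cofactor C_01 = (-1)^(0+1) * minor(0,1) = 4
Entry delta = 5 - 2 = 3
Det delta = 3 * 4 = 12
New det = 20 + 12 = 32

Answer: 32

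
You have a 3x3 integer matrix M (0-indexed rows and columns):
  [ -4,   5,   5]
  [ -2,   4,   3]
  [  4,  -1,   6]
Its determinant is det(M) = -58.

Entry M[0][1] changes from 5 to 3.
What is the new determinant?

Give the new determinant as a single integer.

Answer: -106

Derivation:
det is linear in row 0: changing M[0][1] by delta changes det by delta * cofactor(0,1).
Cofactor C_01 = (-1)^(0+1) * minor(0,1) = 24
Entry delta = 3 - 5 = -2
Det delta = -2 * 24 = -48
New det = -58 + -48 = -106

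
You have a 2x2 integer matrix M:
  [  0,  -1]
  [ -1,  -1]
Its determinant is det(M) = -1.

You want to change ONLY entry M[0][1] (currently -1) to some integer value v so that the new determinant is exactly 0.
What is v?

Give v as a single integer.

Answer: 0

Derivation:
det is linear in entry M[0][1]: det = old_det + (v - -1) * C_01
Cofactor C_01 = 1
Want det = 0: -1 + (v - -1) * 1 = 0
  (v - -1) = 1 / 1 = 1
  v = -1 + (1) = 0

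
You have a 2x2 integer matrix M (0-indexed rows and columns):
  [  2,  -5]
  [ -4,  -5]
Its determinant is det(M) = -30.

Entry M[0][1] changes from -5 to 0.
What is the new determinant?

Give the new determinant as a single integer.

det is linear in row 0: changing M[0][1] by delta changes det by delta * cofactor(0,1).
Cofactor C_01 = (-1)^(0+1) * minor(0,1) = 4
Entry delta = 0 - -5 = 5
Det delta = 5 * 4 = 20
New det = -30 + 20 = -10

Answer: -10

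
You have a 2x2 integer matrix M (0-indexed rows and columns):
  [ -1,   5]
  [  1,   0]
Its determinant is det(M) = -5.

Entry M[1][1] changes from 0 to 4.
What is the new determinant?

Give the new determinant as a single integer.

Answer: -9

Derivation:
det is linear in row 1: changing M[1][1] by delta changes det by delta * cofactor(1,1).
Cofactor C_11 = (-1)^(1+1) * minor(1,1) = -1
Entry delta = 4 - 0 = 4
Det delta = 4 * -1 = -4
New det = -5 + -4 = -9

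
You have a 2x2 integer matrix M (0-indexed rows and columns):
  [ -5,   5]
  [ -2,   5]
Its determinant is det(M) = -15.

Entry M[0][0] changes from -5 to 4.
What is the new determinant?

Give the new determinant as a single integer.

Answer: 30

Derivation:
det is linear in row 0: changing M[0][0] by delta changes det by delta * cofactor(0,0).
Cofactor C_00 = (-1)^(0+0) * minor(0,0) = 5
Entry delta = 4 - -5 = 9
Det delta = 9 * 5 = 45
New det = -15 + 45 = 30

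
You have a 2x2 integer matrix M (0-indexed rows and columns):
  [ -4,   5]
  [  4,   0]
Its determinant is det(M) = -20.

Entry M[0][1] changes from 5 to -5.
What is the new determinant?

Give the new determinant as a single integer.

det is linear in row 0: changing M[0][1] by delta changes det by delta * cofactor(0,1).
Cofactor C_01 = (-1)^(0+1) * minor(0,1) = -4
Entry delta = -5 - 5 = -10
Det delta = -10 * -4 = 40
New det = -20 + 40 = 20

Answer: 20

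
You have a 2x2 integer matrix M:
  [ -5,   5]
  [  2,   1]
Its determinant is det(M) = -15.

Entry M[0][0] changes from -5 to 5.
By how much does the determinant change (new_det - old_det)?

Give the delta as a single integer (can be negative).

Answer: 10

Derivation:
Cofactor C_00 = 1
Entry delta = 5 - -5 = 10
Det delta = entry_delta * cofactor = 10 * 1 = 10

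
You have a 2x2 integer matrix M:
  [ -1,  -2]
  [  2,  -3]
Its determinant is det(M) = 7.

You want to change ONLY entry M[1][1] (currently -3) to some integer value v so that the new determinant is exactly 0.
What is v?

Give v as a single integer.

det is linear in entry M[1][1]: det = old_det + (v - -3) * C_11
Cofactor C_11 = -1
Want det = 0: 7 + (v - -3) * -1 = 0
  (v - -3) = -7 / -1 = 7
  v = -3 + (7) = 4

Answer: 4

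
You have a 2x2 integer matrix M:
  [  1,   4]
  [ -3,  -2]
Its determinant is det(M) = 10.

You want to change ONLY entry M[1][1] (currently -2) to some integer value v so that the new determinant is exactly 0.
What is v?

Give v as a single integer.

Answer: -12

Derivation:
det is linear in entry M[1][1]: det = old_det + (v - -2) * C_11
Cofactor C_11 = 1
Want det = 0: 10 + (v - -2) * 1 = 0
  (v - -2) = -10 / 1 = -10
  v = -2 + (-10) = -12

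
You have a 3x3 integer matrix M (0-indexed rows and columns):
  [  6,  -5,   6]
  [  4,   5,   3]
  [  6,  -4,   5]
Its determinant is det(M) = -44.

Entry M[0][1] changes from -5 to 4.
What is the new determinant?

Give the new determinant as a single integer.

Answer: -62

Derivation:
det is linear in row 0: changing M[0][1] by delta changes det by delta * cofactor(0,1).
Cofactor C_01 = (-1)^(0+1) * minor(0,1) = -2
Entry delta = 4 - -5 = 9
Det delta = 9 * -2 = -18
New det = -44 + -18 = -62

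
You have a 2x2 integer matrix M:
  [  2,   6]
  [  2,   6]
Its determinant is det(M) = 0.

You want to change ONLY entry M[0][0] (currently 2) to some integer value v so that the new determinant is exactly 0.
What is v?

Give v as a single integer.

det is linear in entry M[0][0]: det = old_det + (v - 2) * C_00
Cofactor C_00 = 6
Want det = 0: 0 + (v - 2) * 6 = 0
  (v - 2) = 0 / 6 = 0
  v = 2 + (0) = 2

Answer: 2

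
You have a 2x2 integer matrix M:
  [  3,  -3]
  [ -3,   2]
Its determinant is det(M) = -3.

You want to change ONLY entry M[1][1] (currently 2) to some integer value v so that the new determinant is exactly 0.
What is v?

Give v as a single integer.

det is linear in entry M[1][1]: det = old_det + (v - 2) * C_11
Cofactor C_11 = 3
Want det = 0: -3 + (v - 2) * 3 = 0
  (v - 2) = 3 / 3 = 1
  v = 2 + (1) = 3

Answer: 3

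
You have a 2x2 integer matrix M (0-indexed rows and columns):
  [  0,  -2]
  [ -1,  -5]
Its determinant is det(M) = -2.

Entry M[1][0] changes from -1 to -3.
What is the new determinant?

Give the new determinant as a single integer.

Answer: -6

Derivation:
det is linear in row 1: changing M[1][0] by delta changes det by delta * cofactor(1,0).
Cofactor C_10 = (-1)^(1+0) * minor(1,0) = 2
Entry delta = -3 - -1 = -2
Det delta = -2 * 2 = -4
New det = -2 + -4 = -6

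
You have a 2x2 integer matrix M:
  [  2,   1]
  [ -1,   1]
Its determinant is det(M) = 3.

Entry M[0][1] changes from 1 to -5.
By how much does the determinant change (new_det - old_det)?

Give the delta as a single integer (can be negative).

Answer: -6

Derivation:
Cofactor C_01 = 1
Entry delta = -5 - 1 = -6
Det delta = entry_delta * cofactor = -6 * 1 = -6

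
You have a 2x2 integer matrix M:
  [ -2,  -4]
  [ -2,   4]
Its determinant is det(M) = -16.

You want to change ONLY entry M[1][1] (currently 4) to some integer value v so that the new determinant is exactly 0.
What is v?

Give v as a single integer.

Answer: -4

Derivation:
det is linear in entry M[1][1]: det = old_det + (v - 4) * C_11
Cofactor C_11 = -2
Want det = 0: -16 + (v - 4) * -2 = 0
  (v - 4) = 16 / -2 = -8
  v = 4 + (-8) = -4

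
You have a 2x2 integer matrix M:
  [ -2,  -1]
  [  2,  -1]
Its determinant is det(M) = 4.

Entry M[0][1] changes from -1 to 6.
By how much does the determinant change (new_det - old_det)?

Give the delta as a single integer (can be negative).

Answer: -14

Derivation:
Cofactor C_01 = -2
Entry delta = 6 - -1 = 7
Det delta = entry_delta * cofactor = 7 * -2 = -14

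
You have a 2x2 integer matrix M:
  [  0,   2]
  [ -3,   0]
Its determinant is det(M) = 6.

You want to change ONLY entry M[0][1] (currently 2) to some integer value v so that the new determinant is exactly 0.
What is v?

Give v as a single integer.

Answer: 0

Derivation:
det is linear in entry M[0][1]: det = old_det + (v - 2) * C_01
Cofactor C_01 = 3
Want det = 0: 6 + (v - 2) * 3 = 0
  (v - 2) = -6 / 3 = -2
  v = 2 + (-2) = 0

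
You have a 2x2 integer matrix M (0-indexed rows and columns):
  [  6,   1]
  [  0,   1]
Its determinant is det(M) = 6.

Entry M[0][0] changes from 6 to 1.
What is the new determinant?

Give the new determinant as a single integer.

det is linear in row 0: changing M[0][0] by delta changes det by delta * cofactor(0,0).
Cofactor C_00 = (-1)^(0+0) * minor(0,0) = 1
Entry delta = 1 - 6 = -5
Det delta = -5 * 1 = -5
New det = 6 + -5 = 1

Answer: 1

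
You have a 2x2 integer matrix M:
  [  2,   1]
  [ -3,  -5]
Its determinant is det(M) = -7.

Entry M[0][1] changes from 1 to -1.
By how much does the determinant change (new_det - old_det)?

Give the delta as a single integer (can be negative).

Answer: -6

Derivation:
Cofactor C_01 = 3
Entry delta = -1 - 1 = -2
Det delta = entry_delta * cofactor = -2 * 3 = -6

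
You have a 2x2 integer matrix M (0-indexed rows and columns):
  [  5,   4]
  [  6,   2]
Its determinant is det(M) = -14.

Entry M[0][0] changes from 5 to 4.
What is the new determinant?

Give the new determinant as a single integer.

det is linear in row 0: changing M[0][0] by delta changes det by delta * cofactor(0,0).
Cofactor C_00 = (-1)^(0+0) * minor(0,0) = 2
Entry delta = 4 - 5 = -1
Det delta = -1 * 2 = -2
New det = -14 + -2 = -16

Answer: -16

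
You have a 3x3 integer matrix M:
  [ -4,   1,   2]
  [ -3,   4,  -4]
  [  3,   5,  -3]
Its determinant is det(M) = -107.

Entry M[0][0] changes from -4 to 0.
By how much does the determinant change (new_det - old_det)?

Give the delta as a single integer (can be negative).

Cofactor C_00 = 8
Entry delta = 0 - -4 = 4
Det delta = entry_delta * cofactor = 4 * 8 = 32

Answer: 32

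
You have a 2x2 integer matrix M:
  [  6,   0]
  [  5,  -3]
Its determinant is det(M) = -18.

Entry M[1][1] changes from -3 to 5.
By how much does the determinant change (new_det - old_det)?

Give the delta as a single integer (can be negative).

Answer: 48

Derivation:
Cofactor C_11 = 6
Entry delta = 5 - -3 = 8
Det delta = entry_delta * cofactor = 8 * 6 = 48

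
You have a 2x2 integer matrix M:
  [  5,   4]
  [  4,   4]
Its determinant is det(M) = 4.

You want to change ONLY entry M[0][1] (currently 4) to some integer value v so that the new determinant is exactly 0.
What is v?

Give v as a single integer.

Answer: 5

Derivation:
det is linear in entry M[0][1]: det = old_det + (v - 4) * C_01
Cofactor C_01 = -4
Want det = 0: 4 + (v - 4) * -4 = 0
  (v - 4) = -4 / -4 = 1
  v = 4 + (1) = 5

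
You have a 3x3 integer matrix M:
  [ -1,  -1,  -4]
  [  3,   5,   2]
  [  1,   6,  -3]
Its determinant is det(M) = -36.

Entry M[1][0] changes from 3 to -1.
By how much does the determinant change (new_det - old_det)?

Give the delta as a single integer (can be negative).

Cofactor C_10 = -27
Entry delta = -1 - 3 = -4
Det delta = entry_delta * cofactor = -4 * -27 = 108

Answer: 108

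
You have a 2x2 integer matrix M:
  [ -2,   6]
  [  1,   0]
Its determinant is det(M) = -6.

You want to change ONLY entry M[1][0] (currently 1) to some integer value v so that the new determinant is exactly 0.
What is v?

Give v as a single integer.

Answer: 0

Derivation:
det is linear in entry M[1][0]: det = old_det + (v - 1) * C_10
Cofactor C_10 = -6
Want det = 0: -6 + (v - 1) * -6 = 0
  (v - 1) = 6 / -6 = -1
  v = 1 + (-1) = 0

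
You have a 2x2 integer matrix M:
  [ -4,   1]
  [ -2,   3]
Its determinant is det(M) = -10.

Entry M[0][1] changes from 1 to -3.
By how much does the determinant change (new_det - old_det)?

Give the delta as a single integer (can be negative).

Cofactor C_01 = 2
Entry delta = -3 - 1 = -4
Det delta = entry_delta * cofactor = -4 * 2 = -8

Answer: -8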